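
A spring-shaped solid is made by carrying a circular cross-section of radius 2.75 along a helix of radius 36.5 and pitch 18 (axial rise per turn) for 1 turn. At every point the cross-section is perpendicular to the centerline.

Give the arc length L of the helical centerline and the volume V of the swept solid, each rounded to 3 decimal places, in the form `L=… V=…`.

L=230.042 V=5465.395

2πR = 2π·36.5 = 229.336264
per-turn = √(229.336264² + 18²) = √(52595.1219 + 324) = √52919.1219 = 230.041565
L = 1 × 230.041565 = 230.041565
V = π·2.75² × L = 23.758294 × 230.041565 = 5465.395247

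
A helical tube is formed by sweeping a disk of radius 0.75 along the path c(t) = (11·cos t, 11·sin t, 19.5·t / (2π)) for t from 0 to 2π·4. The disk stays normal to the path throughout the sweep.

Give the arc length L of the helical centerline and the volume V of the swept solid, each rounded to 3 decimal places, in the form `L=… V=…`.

2πR = 2π·11 = 69.115038
per-turn = √(69.115038² + 19.5²) = √(4776.8885 + 380.25) = √5157.1385 = 71.813220
L = 4 × 71.813220 = 287.252879
V = π·0.75² × L = 1.767146 × 287.252879 = 507.617738

L=287.253 V=507.618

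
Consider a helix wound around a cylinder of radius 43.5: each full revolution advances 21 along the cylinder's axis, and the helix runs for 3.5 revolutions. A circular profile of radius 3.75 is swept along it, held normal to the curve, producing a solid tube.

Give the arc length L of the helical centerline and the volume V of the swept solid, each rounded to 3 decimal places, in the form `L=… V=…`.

2πR = 2π·43.5 = 273.318561
per-turn = √(273.318561² + 21²) = √(74703.0357 + 441) = √75144.0357 = 274.124125
L = 3.5 × 274.124125 = 959.434436
V = π·3.75² × L = 44.178647 × 959.434436 = 42386.514983

L=959.434 V=42386.515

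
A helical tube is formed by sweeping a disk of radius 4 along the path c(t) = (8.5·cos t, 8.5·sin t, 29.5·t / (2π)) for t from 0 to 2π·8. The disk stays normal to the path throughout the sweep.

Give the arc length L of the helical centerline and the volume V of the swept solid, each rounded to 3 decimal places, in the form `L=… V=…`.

L=488.103 V=24534.716

2πR = 2π·8.5 = 53.407075
per-turn = √(53.407075² + 29.5²) = √(2852.3157 + 870.25) = √3722.5657 = 61.012832
L = 8 × 61.012832 = 488.102656
V = π·4² × L = 50.265482 × 488.102656 = 24534.715503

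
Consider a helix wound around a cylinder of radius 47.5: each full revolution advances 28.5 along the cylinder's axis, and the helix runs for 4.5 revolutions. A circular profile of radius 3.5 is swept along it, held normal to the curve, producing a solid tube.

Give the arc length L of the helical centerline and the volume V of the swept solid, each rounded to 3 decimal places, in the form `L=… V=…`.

2πR = 2π·47.5 = 298.451302
per-turn = √(298.451302² + 28.5²) = √(89073.1797 + 812.25) = √89885.4297 = 299.808989
L = 4.5 × 299.808989 = 1349.140449
V = π·3.5² × L = 38.484510 × 1349.140449 = 51921.009120

L=1349.140 V=51921.009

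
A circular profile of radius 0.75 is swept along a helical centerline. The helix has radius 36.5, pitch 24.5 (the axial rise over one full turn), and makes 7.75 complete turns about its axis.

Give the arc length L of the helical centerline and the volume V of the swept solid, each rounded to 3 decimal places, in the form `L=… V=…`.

2πR = 2π·36.5 = 229.336264
per-turn = √(229.336264² + 24.5²) = √(52595.1219 + 600.25) = √53195.3719 = 230.641219
L = 7.75 × 230.641219 = 1787.469446
V = π·0.75² × L = 1.767146 × 1787.469446 = 3158.719246

L=1787.469 V=3158.719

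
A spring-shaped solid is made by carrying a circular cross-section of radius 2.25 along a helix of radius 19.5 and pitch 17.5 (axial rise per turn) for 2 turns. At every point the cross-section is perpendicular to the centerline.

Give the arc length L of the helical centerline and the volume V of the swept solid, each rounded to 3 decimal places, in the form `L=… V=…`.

L=247.531 V=3936.813

2πR = 2π·19.5 = 122.522113
per-turn = √(122.522113² + 17.5²) = √(15011.6683 + 306.25) = √15317.9183 = 123.765578
L = 2 × 123.765578 = 247.531156
V = π·2.25² × L = 15.904313 × 247.531156 = 3936.812934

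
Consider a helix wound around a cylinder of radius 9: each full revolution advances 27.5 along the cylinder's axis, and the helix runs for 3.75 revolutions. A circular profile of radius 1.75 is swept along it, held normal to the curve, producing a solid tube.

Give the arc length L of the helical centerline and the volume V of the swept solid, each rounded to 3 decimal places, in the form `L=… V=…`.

L=235.803 V=2268.693

2πR = 2π·9 = 56.548668
per-turn = √(56.548668² + 27.5²) = √(3197.7518 + 756.25) = √3954.0018 = 62.880854
L = 3.75 × 62.880854 = 235.803203
V = π·1.75² × L = 9.621128 × 235.803203 = 2268.692684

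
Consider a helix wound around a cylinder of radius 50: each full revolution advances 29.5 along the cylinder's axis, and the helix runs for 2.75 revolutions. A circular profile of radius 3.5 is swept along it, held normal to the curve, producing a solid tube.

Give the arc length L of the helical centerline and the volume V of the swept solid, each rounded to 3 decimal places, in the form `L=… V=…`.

L=867.738 V=33394.491

2πR = 2π·50 = 314.159265
per-turn = √(314.159265² + 29.5²) = √(98696.0440 + 870.25) = √99566.2940 = 315.541271
L = 2.75 × 315.541271 = 867.738497
V = π·3.5² × L = 38.484510 × 867.738497 = 33394.490855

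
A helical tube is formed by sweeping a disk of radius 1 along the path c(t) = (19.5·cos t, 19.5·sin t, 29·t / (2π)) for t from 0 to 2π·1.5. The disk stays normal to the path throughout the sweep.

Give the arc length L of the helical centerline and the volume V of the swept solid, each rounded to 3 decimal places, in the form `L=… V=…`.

2πR = 2π·19.5 = 122.522113
per-turn = √(122.522113² + 29²) = √(15011.6683 + 841) = √15852.6683 = 125.907380
L = 1.5 × 125.907380 = 188.861070
V = π·1² × L = 3.141593 × 188.861070 = 593.324549

L=188.861 V=593.325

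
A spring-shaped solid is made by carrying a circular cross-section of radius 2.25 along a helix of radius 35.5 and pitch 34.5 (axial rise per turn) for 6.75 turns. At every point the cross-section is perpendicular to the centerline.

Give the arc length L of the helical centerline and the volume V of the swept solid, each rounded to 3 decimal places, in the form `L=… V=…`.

L=1523.511 V=24230.402

2πR = 2π·35.5 = 223.053078
per-turn = √(223.053078² + 34.5²) = √(49752.6758 + 1190.25) = √50942.9258 = 225.705396
L = 6.75 × 225.705396 = 1523.511423
V = π·2.25² × L = 15.904313 × 1523.511423 = 24230.402240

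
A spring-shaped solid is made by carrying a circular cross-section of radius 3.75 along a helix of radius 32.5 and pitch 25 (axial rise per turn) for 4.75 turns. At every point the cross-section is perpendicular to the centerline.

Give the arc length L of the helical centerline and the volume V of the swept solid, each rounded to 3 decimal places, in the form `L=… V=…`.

2πR = 2π·32.5 = 204.203522
per-turn = √(204.203522² + 25²) = √(41699.0786 + 625) = √42324.0786 = 205.728167
L = 4.75 × 205.728167 = 977.208792
V = π·3.75² × L = 44.178647 × 977.208792 = 43171.761968

L=977.209 V=43171.762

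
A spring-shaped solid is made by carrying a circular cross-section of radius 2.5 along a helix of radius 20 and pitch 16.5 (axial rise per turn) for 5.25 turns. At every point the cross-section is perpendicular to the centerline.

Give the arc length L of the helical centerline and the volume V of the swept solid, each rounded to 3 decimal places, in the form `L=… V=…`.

L=665.397 V=13065.044

2πR = 2π·20 = 125.663706
per-turn = √(125.663706² + 16.5²) = √(15791.3670 + 272.25) = √16063.6170 = 126.742325
L = 5.25 × 126.742325 = 665.397208
V = π·2.5² × L = 19.634954 × 665.397208 = 13065.043632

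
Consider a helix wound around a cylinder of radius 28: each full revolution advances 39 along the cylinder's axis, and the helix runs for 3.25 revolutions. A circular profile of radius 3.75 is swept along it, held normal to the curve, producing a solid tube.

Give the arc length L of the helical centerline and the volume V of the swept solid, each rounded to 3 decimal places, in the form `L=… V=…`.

L=585.650 V=25873.240

2πR = 2π·28 = 175.929189
per-turn = √(175.929189² + 39²) = √(30951.0794 + 1521) = √32472.0794 = 180.200109
L = 3.25 × 180.200109 = 585.650355
V = π·3.75² × L = 44.178647 × 585.650355 = 25873.240132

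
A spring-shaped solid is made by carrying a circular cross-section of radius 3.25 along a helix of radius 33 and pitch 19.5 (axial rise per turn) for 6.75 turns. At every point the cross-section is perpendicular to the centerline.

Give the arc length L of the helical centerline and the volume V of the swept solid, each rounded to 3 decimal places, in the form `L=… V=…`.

2πR = 2π·33 = 207.345115
per-turn = √(207.345115² + 19.5²) = √(42991.9968 + 380.25) = √43372.2468 = 208.260046
L = 6.75 × 208.260046 = 1405.755311
V = π·3.25² × L = 33.183072 × 1405.755311 = 46647.280256

L=1405.755 V=46647.280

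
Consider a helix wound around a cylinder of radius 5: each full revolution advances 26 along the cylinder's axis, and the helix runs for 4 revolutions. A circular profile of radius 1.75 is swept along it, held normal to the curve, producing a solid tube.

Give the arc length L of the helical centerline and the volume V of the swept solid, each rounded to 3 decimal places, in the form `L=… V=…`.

2πR = 2π·5 = 31.415927
per-turn = √(31.415927² + 26²) = √(986.9604 + 676) = √1662.9604 = 40.779412
L = 4 × 40.779412 = 163.117648
V = π·1.75² × L = 9.621128 × 163.117648 = 1569.375688

L=163.118 V=1569.376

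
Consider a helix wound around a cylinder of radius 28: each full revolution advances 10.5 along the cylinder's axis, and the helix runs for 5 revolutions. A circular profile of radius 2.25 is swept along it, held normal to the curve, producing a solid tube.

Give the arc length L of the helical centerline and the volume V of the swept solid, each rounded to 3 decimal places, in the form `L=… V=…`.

L=881.211 V=14015.059

2πR = 2π·28 = 175.929189
per-turn = √(175.929189² + 10.5²) = √(30951.0794 + 110.25) = √31061.3294 = 176.242246
L = 5 × 176.242246 = 881.211232
V = π·2.25² × L = 15.904313 × 881.211232 = 14015.059081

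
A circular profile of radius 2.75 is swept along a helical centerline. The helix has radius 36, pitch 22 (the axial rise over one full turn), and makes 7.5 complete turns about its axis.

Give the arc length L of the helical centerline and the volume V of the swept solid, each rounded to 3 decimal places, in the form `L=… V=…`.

L=1704.465 V=40495.186

2πR = 2π·36 = 226.194671
per-turn = √(226.194671² + 22²) = √(51164.0292 + 484) = √51648.0292 = 227.262028
L = 7.5 × 227.262028 = 1704.465207
V = π·2.75² × L = 23.758294 × 1704.465207 = 40495.186266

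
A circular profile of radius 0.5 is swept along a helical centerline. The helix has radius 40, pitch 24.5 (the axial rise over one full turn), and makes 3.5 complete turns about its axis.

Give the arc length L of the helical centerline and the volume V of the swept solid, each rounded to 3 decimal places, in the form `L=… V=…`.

L=883.816 V=694.147

2πR = 2π·40 = 251.327412
per-turn = √(251.327412² + 24.5²) = √(63165.4682 + 600.25) = √63765.7182 = 252.518748
L = 3.5 × 252.518748 = 883.815619
V = π·0.5² × L = 0.785398 × 883.815619 = 694.147164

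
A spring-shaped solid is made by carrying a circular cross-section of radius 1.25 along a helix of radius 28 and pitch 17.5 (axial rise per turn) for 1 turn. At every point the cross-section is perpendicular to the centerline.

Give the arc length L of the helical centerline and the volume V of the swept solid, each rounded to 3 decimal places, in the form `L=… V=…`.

2πR = 2π·28 = 175.929189
per-turn = √(175.929189² + 17.5²) = √(30951.0794 + 306.25) = √31257.3294 = 176.797425
L = 1 × 176.797425 = 176.797425
V = π·1.25² × L = 4.908739 × 176.797425 = 867.852329

L=176.797 V=867.852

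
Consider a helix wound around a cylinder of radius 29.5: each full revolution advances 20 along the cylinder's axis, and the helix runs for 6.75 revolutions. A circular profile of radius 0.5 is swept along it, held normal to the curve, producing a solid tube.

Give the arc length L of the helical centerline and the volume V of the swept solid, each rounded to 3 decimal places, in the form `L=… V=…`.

L=1258.402 V=988.346

2πR = 2π·29.5 = 185.353967
per-turn = √(185.353967² + 20²) = √(34356.0929 + 400) = √34756.0929 = 186.429861
L = 6.75 × 186.429861 = 1258.401559
V = π·0.5² × L = 0.785398 × 1258.401559 = 988.346273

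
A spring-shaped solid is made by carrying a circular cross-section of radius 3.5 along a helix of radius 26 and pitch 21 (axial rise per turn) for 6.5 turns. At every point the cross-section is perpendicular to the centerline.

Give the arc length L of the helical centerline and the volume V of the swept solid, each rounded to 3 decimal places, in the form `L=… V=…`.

L=1070.596 V=41201.354

2πR = 2π·26 = 163.362818
per-turn = √(163.362818² + 21²) = √(26687.4103 + 441) = √27128.4103 = 164.707044
L = 6.5 × 164.707044 = 1070.595785
V = π·3.5² × L = 38.484510 × 1070.595785 = 41201.354207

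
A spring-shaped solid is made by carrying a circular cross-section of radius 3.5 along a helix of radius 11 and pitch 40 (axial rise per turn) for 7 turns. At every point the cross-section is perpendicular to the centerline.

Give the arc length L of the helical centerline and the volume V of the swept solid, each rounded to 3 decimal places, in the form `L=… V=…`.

L=558.988 V=21512.378

2πR = 2π·11 = 69.115038
per-turn = √(69.115038² + 40²) = √(4776.8885 + 1600) = √6376.8885 = 79.855423
L = 7 × 79.855423 = 558.987959
V = π·3.5² × L = 38.484510 × 558.987959 = 21512.377690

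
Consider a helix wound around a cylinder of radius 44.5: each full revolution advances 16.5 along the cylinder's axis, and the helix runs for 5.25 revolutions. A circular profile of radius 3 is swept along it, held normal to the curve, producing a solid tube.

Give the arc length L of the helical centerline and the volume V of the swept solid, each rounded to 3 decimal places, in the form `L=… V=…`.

2πR = 2π·44.5 = 279.601746
per-turn = √(279.601746² + 16.5²) = √(78177.1365 + 272.25) = √78449.3865 = 280.088176
L = 5.25 × 280.088176 = 1470.462925
V = π·3² × L = 28.274334 × 1470.462925 = 41576.359708

L=1470.463 V=41576.360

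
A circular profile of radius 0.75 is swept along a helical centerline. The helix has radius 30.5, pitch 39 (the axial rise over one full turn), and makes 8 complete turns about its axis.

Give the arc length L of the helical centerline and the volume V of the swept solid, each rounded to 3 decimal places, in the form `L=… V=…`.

2πR = 2π·30.5 = 191.637152
per-turn = √(191.637152² + 39²) = √(36724.7980 + 1521) = √38245.7980 = 195.565329
L = 8 × 195.565329 = 1564.522633
V = π·0.75² × L = 1.767146 × 1564.522633 = 2764.739706

L=1564.523 V=2764.740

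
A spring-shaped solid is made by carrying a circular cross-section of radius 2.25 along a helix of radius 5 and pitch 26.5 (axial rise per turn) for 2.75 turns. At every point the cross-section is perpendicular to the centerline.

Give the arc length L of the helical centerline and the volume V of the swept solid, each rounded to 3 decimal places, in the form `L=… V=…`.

L=113.025 V=1797.585

2πR = 2π·5 = 31.415927
per-turn = √(31.415927² + 26.5²) = √(986.9604 + 702.25) = √1689.2104 = 41.100005
L = 2.75 × 41.100005 = 113.025015
V = π·2.25² × L = 15.904313 × 113.025015 = 1797.585189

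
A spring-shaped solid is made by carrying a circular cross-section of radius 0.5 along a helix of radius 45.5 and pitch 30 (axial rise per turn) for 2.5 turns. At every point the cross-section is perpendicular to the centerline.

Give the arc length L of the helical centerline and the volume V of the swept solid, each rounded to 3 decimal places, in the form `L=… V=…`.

2πR = 2π·45.5 = 285.884931
per-turn = √(285.884931² + 30²) = √(81730.1940 + 900) = √82630.1940 = 287.454682
L = 2.5 × 287.454682 = 718.636704
V = π·0.5² × L = 0.785398 × 718.636704 = 564.415948

L=718.637 V=564.416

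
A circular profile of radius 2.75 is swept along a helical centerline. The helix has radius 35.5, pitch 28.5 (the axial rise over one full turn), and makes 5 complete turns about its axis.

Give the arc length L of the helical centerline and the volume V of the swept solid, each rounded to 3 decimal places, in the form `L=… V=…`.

2πR = 2π·35.5 = 223.053078
per-turn = √(223.053078² + 28.5²) = √(49752.6758 + 812.25) = √50564.9258 = 224.866462
L = 5 × 224.866462 = 1124.332311
V = π·2.75² × L = 23.758294 × 1124.332311 = 26712.218087

L=1124.332 V=26712.218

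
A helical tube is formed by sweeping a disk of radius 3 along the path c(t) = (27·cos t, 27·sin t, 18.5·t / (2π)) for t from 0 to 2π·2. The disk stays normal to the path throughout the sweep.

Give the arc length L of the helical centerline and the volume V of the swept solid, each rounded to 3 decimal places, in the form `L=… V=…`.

2πR = 2π·27 = 169.646003
per-turn = √(169.646003² + 18.5²) = √(28779.7664 + 342.25) = √29122.0164 = 170.651740
L = 2 × 170.651740 = 341.303480
V = π·3² × L = 28.274334 × 341.303480 = 9650.128560

L=341.303 V=9650.129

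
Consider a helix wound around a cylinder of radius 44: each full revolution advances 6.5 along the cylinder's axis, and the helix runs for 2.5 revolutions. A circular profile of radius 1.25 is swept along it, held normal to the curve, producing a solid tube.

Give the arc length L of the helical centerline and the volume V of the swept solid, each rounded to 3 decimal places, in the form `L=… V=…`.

2πR = 2π·44 = 276.460154
per-turn = √(276.460154² + 6.5²) = √(76430.2165 + 42.25) = √76472.4665 = 276.536555
L = 2.5 × 276.536555 = 691.341389
V = π·1.25² × L = 4.908739 × 691.341389 = 3393.614105

L=691.341 V=3393.614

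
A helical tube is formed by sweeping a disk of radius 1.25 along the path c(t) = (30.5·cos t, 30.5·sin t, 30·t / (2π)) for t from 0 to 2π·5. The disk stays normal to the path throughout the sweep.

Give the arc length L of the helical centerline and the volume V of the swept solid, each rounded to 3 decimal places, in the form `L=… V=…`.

L=969.856 V=4760.768

2πR = 2π·30.5 = 191.637152
per-turn = √(191.637152² + 30²) = √(36724.7980 + 900) = √37624.7980 = 193.971127
L = 5 × 193.971127 = 969.855633
V = π·1.25² × L = 4.908739 × 969.855633 = 4760.767707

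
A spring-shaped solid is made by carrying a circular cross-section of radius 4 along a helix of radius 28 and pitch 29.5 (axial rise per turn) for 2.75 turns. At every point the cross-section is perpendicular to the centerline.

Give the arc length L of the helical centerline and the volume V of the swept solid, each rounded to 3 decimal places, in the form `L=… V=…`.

L=490.560 V=24658.219

2πR = 2π·28 = 175.929189
per-turn = √(175.929189² + 29.5²) = √(30951.0794 + 870.25) = √31821.3294 = 178.385340
L = 2.75 × 178.385340 = 490.559684
V = π·4² × L = 50.265482 × 490.559684 = 24658.219192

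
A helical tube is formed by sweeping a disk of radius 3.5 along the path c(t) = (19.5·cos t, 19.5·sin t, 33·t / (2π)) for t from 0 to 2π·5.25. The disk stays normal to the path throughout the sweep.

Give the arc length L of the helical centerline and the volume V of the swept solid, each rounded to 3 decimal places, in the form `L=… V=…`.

L=666.164 V=25637.001

2πR = 2π·19.5 = 122.522113
per-turn = √(122.522113² + 33²) = √(15011.6683 + 1089) = √16100.6683 = 126.888409
L = 5.25 × 126.888409 = 666.164146
V = π·3.5² × L = 38.484510 × 666.164146 = 25637.000755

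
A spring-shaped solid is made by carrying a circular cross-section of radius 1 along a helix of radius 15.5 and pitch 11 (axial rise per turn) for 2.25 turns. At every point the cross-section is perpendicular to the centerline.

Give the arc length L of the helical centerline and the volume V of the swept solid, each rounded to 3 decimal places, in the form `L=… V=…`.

2πR = 2π·15.5 = 97.389372
per-turn = √(97.389372² + 11²) = √(9484.6898 + 121) = √9605.6898 = 98.008621
L = 2.25 × 98.008621 = 220.519398
V = π·1² × L = 3.141593 × 220.519398 = 692.782120

L=220.519 V=692.782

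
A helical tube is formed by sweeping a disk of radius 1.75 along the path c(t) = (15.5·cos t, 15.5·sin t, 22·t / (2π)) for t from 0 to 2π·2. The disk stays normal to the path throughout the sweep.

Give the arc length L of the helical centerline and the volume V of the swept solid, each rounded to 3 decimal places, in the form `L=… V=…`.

L=199.687 V=1921.211

2πR = 2π·15.5 = 97.389372
per-turn = √(97.389372² + 22²) = √(9484.6898 + 484) = √9968.6898 = 99.843326
L = 2 × 99.843326 = 199.686653
V = π·1.75² × L = 9.621128 × 199.686653 = 1921.210747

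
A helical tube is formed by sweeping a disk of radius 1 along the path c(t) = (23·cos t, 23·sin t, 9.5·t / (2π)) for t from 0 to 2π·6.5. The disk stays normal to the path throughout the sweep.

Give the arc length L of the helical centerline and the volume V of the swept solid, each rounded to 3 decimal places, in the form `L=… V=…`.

L=941.364 V=2957.381

2πR = 2π·23 = 144.513262
per-turn = √(144.513262² + 9.5²) = √(20884.0829 + 90.25) = √20974.3329 = 144.825181
L = 6.5 × 144.825181 = 941.363673
V = π·1² × L = 3.141593 × 941.363673 = 2957.381201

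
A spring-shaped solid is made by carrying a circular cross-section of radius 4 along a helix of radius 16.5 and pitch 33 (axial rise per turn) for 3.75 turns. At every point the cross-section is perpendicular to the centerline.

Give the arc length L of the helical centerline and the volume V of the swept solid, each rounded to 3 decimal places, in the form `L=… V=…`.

L=407.992 V=20507.935

2πR = 2π·16.5 = 103.672558
per-turn = √(103.672558² + 33²) = √(10747.9992 + 1089) = √11836.9992 = 108.797974
L = 3.75 × 108.797974 = 407.992403
V = π·4² × L = 50.265482 × 407.992403 = 20507.934991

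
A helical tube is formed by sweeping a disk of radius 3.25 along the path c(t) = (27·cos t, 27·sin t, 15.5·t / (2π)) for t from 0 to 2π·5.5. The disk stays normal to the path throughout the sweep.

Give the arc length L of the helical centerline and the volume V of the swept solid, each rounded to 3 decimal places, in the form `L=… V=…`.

L=936.939 V=31090.529

2πR = 2π·27 = 169.646003
per-turn = √(169.646003² + 15.5²) = √(28779.7664 + 240.25) = √29020.0164 = 170.352624
L = 5.5 × 170.352624 = 936.939431
V = π·3.25² × L = 33.183072 × 936.939431 = 31090.528972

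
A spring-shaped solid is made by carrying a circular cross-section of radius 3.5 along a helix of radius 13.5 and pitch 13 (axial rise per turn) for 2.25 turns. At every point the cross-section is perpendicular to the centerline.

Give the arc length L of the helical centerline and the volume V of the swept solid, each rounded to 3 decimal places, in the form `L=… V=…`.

L=193.080 V=7430.596

2πR = 2π·13.5 = 84.823002
per-turn = √(84.823002² + 13²) = √(7194.9416 + 169) = √7363.9416 = 85.813412
L = 2.25 × 85.813412 = 193.080176
V = π·3.5² × L = 38.484510 × 193.080176 = 7430.595968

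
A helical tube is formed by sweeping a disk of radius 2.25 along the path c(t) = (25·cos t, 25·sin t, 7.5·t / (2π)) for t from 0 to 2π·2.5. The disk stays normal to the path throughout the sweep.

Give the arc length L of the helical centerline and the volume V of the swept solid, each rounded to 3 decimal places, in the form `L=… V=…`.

2πR = 2π·25 = 157.079633
per-turn = √(157.079633² + 7.5²) = √(24674.0110 + 56.25) = √24730.2610 = 157.258580
L = 2.5 × 157.258580 = 393.146450
V = π·2.25² × L = 15.904313 × 393.146450 = 6252.724123

L=393.146 V=6252.724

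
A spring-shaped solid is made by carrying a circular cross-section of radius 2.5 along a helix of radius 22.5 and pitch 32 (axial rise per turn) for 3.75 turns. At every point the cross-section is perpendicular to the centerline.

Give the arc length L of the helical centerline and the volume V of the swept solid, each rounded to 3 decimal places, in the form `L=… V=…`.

2πR = 2π·22.5 = 141.371669
per-turn = √(141.371669² + 32²) = √(19985.9489 + 1024) = √21009.9489 = 144.948090
L = 3.75 × 144.948090 = 543.555339
V = π·2.5² × L = 19.634954 × 543.555339 = 10672.684124

L=543.555 V=10672.684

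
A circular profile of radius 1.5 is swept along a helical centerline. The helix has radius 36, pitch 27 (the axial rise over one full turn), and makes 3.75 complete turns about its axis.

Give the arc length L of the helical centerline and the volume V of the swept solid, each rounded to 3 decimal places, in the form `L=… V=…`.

2πR = 2π·36 = 226.194671
per-turn = √(226.194671² + 27²) = √(51164.0292 + 729) = √51893.0292 = 227.800415
L = 3.75 × 227.800415 = 854.251557
V = π·1.5² × L = 7.068583 × 854.251557 = 6038.348438

L=854.252 V=6038.348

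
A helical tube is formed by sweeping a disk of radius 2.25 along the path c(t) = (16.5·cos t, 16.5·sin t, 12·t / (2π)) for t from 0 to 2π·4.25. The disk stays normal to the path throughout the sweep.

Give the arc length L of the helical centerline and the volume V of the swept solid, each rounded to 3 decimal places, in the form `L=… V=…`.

2πR = 2π·16.5 = 103.672558
per-turn = √(103.672558² + 12²) = √(10747.9992 + 144) = √10891.9992 = 104.364741
L = 4.25 × 104.364741 = 443.550150
V = π·2.25² × L = 15.904313 × 443.550150 = 7054.360329

L=443.550 V=7054.360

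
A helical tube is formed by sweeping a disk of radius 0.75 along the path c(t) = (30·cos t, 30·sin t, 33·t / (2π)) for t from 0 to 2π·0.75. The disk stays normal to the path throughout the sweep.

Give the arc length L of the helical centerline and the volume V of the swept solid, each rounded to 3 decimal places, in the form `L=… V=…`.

2πR = 2π·30 = 188.495559
per-turn = √(188.495559² + 33²) = √(35530.5758 + 1089) = √36619.5758 = 191.362420
L = 0.75 × 191.362420 = 143.521815
V = π·0.75² × L = 1.767146 × 143.521815 = 253.623982

L=143.522 V=253.624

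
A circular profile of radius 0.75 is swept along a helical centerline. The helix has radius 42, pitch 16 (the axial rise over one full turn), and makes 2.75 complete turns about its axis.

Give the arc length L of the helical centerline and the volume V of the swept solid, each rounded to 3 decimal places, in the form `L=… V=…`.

2πR = 2π·42 = 263.893783
per-turn = √(263.893783² + 16²) = √(69639.9287 + 256) = √69895.9287 = 264.378382
L = 2.75 × 264.378382 = 727.040549
V = π·0.75² × L = 1.767146 × 727.040549 = 1284.786702

L=727.041 V=1284.787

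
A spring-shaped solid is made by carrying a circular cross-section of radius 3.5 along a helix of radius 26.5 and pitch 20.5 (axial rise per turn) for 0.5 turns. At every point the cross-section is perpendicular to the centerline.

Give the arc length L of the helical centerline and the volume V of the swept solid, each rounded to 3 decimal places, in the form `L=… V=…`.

L=83.881 V=3228.112

2πR = 2π·26.5 = 166.504411
per-turn = √(166.504411² + 20.5²) = √(27723.7188 + 420.25) = √28143.9688 = 167.761643
L = 0.5 × 167.761643 = 83.880821
V = π·3.5² × L = 38.484510 × 83.880821 = 3228.112309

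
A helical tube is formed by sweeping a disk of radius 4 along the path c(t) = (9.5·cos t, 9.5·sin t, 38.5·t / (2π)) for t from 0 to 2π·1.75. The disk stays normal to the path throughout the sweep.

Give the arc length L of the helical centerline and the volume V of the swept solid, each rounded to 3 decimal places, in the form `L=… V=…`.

2πR = 2π·9.5 = 59.690260
per-turn = √(59.690260² + 38.5²) = √(3562.9272 + 1482.25) = √5045.1772 = 71.029411
L = 1.75 × 71.029411 = 124.301469
V = π·4² × L = 50.265482 × 124.301469 = 6248.073298

L=124.301 V=6248.073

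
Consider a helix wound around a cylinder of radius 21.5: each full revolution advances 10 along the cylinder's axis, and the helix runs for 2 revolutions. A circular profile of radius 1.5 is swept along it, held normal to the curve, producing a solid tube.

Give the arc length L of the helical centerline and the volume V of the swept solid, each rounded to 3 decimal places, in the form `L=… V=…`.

2πR = 2π·21.5 = 135.088484
per-turn = √(135.088484² + 10²) = √(18248.8985 + 100) = √18348.8985 = 135.458106
L = 2 × 135.458106 = 270.916212
V = π·1.5² × L = 7.068583 × 270.916212 = 1914.993861

L=270.916 V=1914.994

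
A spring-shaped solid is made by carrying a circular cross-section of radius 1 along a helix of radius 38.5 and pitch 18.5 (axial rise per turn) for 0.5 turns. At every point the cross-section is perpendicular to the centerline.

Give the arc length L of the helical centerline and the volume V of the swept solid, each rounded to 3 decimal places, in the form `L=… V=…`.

2πR = 2π·38.5 = 241.902634
per-turn = √(241.902634² + 18.5²) = √(58516.8845 + 342.25) = √58859.1345 = 242.609016
L = 0.5 × 242.609016 = 121.304508
V = π·1² × L = 3.141593 × 121.304508 = 381.089351

L=121.305 V=381.089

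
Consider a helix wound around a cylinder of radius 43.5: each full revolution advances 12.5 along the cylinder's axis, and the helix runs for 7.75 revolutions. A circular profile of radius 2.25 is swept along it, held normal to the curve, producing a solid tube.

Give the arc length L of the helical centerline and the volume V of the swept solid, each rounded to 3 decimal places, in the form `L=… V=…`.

2πR = 2π·43.5 = 273.318561
per-turn = √(273.318561² + 12.5²) = √(74703.0357 + 156.25) = √74859.2857 = 273.604250
L = 7.75 × 273.604250 = 2120.432939
V = π·2.25² × L = 15.904313 × 2120.432939 = 33724.028749

L=2120.433 V=33724.029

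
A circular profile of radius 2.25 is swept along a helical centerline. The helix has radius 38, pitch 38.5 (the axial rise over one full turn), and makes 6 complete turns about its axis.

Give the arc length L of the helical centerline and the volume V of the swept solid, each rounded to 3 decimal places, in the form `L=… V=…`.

2πR = 2π·38 = 238.761042
per-turn = √(238.761042² + 38.5²) = √(57006.8350 + 1482.25) = √58489.0850 = 241.845167
L = 6 × 241.845167 = 1451.071005
V = π·2.25² × L = 15.904313 × 1451.071005 = 23078.287167

L=1451.071 V=23078.287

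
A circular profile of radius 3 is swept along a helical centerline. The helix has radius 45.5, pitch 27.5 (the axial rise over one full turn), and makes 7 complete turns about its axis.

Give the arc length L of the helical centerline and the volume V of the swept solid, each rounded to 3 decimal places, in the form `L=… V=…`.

2πR = 2π·45.5 = 285.884931
per-turn = √(285.884931² + 27.5²) = √(81730.1940 + 756.25) = √82486.4440 = 287.204533
L = 7 × 287.204533 = 2010.431734
V = π·3² × L = 28.274334 × 2010.431734 = 56843.618103

L=2010.432 V=56843.618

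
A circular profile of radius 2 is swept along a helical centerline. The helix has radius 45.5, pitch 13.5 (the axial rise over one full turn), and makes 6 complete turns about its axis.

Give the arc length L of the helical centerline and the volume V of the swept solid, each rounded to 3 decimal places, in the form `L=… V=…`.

L=1717.221 V=21579.236

2πR = 2π·45.5 = 285.884931
per-turn = √(285.884931² + 13.5²) = √(81730.1940 + 182.25) = √81912.4440 = 286.203501
L = 6 × 286.203501 = 1717.221007
V = π·2² × L = 12.566371 × 1717.221007 = 21579.235596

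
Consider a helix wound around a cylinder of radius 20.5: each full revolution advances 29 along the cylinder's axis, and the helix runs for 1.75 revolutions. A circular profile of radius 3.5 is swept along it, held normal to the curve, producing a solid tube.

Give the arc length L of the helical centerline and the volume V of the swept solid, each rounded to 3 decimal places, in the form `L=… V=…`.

L=231.052 V=8891.913

2πR = 2π·20.5 = 128.805299
per-turn = √(128.805299² + 29²) = √(16590.8050 + 841) = √17431.8050 = 132.029561
L = 1.75 × 132.029561 = 231.051732
V = π·3.5² × L = 38.484510 × 231.051732 = 8891.912688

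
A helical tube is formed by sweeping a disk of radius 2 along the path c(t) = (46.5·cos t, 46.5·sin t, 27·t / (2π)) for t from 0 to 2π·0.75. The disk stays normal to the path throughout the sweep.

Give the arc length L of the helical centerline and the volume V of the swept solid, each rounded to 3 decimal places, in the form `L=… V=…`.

L=220.060 V=2765.353

2πR = 2π·46.5 = 292.168117
per-turn = √(292.168117² + 27²) = √(85362.2085 + 729) = √86091.2085 = 293.413034
L = 0.75 × 293.413034 = 220.059775
V = π·2² × L = 12.566371 × 220.059775 = 2765.352695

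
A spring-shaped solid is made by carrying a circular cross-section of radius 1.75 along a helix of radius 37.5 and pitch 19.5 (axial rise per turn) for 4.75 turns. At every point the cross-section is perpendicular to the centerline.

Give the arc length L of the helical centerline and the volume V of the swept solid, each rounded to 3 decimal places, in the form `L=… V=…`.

L=1123.019 V=10804.706

2πR = 2π·37.5 = 235.619449
per-turn = √(235.619449² + 19.5²) = √(55516.5248 + 380.25) = √55896.7748 = 236.424988
L = 4.75 × 236.424988 = 1123.018691
V = π·1.75² × L = 9.621128 × 1123.018691 = 10804.706013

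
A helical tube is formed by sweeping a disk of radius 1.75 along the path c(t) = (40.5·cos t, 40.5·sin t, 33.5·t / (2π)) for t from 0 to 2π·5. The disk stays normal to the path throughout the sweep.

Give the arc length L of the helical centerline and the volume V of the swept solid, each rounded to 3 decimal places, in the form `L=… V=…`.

2πR = 2π·40.5 = 254.469005
per-turn = √(254.469005² + 33.5²) = √(64754.4745 + 1122.25) = √65876.7245 = 256.664615
L = 5 × 256.664615 = 1283.323074
V = π·1.75² × L = 9.621128 × 1283.323074 = 12347.014919

L=1283.323 V=12347.015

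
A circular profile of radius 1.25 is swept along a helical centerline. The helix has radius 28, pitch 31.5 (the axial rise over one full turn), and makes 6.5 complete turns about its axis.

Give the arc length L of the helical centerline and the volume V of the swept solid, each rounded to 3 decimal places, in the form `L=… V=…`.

2πR = 2π·28 = 175.929189
per-turn = √(175.929189² + 31.5²) = √(30951.0794 + 992.25) = √31943.3294 = 178.726969
L = 6.5 × 178.726969 = 1161.725298
V = π·1.25² × L = 4.908739 × 1161.725298 = 5702.605720

L=1161.725 V=5702.606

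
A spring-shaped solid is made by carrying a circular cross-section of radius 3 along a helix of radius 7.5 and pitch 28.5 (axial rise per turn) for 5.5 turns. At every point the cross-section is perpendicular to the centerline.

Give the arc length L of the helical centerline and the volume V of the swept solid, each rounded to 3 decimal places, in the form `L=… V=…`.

2πR = 2π·7.5 = 47.123890
per-turn = √(47.123890² + 28.5²) = √(2220.6610 + 812.25) = √3032.9110 = 55.071871
L = 5.5 × 55.071871 = 302.895291
V = π·3² × L = 28.274334 × 302.895291 = 8564.162596

L=302.895 V=8564.163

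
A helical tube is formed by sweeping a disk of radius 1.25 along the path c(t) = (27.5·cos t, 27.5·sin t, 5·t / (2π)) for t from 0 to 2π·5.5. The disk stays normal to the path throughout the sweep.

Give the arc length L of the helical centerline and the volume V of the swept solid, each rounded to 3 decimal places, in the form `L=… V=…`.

2πR = 2π·27.5 = 172.787596
per-turn = √(172.787596² + 5²) = √(29855.5533 + 25) = √29880.5533 = 172.859924
L = 5.5 × 172.859924 = 950.729582
V = π·1.25² × L = 4.908739 × 950.729582 = 4666.882922

L=950.730 V=4666.883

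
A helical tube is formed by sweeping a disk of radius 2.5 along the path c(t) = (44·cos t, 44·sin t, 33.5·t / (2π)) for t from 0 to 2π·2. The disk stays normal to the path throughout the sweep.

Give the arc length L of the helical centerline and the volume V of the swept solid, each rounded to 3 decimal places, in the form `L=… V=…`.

L=556.965 V=10935.980

2πR = 2π·44 = 276.460154
per-turn = √(276.460154² + 33.5²) = √(76430.2165 + 1122.25) = √77552.4665 = 278.482435
L = 2 × 278.482435 = 556.964870
V = π·2.5² × L = 19.634954 × 556.964870 = 10935.979641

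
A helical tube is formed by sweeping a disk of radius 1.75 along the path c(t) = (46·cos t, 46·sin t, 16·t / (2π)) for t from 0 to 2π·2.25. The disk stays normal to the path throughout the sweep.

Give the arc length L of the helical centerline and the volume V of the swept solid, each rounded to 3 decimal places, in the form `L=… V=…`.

L=651.305 V=6266.292

2πR = 2π·46 = 289.026524
per-turn = √(289.026524² + 16²) = √(83536.3317 + 256) = √83792.3317 = 289.469051
L = 2.25 × 289.469051 = 651.305365
V = π·1.75² × L = 9.621128 × 651.305365 = 6266.291963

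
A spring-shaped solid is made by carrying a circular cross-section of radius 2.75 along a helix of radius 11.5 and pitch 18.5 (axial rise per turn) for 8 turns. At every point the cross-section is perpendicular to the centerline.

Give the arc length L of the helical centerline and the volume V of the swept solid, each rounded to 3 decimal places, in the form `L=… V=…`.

2πR = 2π·11.5 = 72.256631
per-turn = √(72.256631² + 18.5²) = √(5221.0207 + 342.25) = √5563.2707 = 74.587336
L = 8 × 74.587336 = 596.698690
V = π·2.75² × L = 23.758294 × 596.698690 = 14176.543170

L=596.699 V=14176.543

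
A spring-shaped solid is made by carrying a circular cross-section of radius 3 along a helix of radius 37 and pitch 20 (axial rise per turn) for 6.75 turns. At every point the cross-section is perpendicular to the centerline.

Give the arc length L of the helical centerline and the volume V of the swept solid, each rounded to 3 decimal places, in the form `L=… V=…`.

2πR = 2π·37 = 232.477856
per-turn = √(232.477856² + 20²) = √(54045.9537 + 400) = √54445.9537 = 233.336567
L = 6.75 × 233.336567 = 1575.021830
V = π·3² × L = 28.274334 × 1575.021830 = 44532.693098

L=1575.022 V=44532.693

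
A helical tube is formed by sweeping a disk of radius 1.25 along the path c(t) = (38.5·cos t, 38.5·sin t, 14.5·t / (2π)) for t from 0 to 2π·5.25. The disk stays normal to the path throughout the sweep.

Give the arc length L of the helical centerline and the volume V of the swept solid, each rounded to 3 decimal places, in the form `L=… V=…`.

L=1272.268 V=6245.232

2πR = 2π·38.5 = 241.902634
per-turn = √(241.902634² + 14.5²) = √(58516.8845 + 210.25) = √58727.1345 = 242.336820
L = 5.25 × 242.336820 = 1272.268307
V = π·1.25² × L = 4.908739 × 1272.268307 = 6245.232447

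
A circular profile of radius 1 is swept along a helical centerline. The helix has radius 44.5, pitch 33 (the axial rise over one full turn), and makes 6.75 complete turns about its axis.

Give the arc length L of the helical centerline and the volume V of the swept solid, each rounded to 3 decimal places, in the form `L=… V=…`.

2πR = 2π·44.5 = 279.601746
per-turn = √(279.601746² + 33²) = √(78177.1365 + 1089) = √79266.1365 = 281.542424
L = 6.75 × 281.542424 = 1900.411361
V = π·1² × L = 3.141593 × 1900.411361 = 5970.318372

L=1900.411 V=5970.318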